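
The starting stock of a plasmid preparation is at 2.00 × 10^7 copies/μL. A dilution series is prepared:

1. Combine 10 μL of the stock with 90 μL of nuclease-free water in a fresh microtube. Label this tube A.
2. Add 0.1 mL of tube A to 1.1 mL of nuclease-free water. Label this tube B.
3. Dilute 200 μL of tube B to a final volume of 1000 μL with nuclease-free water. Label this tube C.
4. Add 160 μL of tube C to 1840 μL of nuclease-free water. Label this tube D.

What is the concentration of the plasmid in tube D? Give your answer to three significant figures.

2.67 × 10^3 copies/μL

Step 1: 10 μL + 90 μL = 100 μL total → factor 100/10 = 10
Step 2: 0.1 mL + 1.1 mL = 1.2 mL total → factor 1.2/0.1 = 12
Step 3: 200 μL brought to 1000 μL → factor 1000/200 = 5
Step 4: 160 μL + 1840 μL = 2000 μL total → factor 2000/160 = 12.5
Overall dilution factor = 10 × 12 × 5 × 12.5 = 7500
Final = 2.00 × 10^7 copies/μL / 7500 = 2.67 × 10^3 copies/μL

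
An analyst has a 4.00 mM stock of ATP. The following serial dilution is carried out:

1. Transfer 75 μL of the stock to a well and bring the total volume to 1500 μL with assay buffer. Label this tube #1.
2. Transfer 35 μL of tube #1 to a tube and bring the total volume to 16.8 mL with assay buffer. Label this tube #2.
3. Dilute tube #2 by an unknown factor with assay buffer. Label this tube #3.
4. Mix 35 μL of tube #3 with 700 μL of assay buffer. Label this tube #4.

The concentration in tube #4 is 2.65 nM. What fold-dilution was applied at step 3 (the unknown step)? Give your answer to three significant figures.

Step 1: 75 μL brought to 1500 μL → factor 1500/75 = 20
Step 2: 35 μL brought to 16.8 mL → factor 16800/35 = 480
Step 3: unknown factor x
Step 4: 35 μL + 700 μL = 735 μL total → factor 735/35 = 21
Product of known-step factors = 2.016 × 10^5
Overall factor = 4.00 mM / (2.65 nM) = 1.5094 × 10^6
x = 1.5094 × 10^6 / 2.016 × 10^5 = 7.49

7.49-fold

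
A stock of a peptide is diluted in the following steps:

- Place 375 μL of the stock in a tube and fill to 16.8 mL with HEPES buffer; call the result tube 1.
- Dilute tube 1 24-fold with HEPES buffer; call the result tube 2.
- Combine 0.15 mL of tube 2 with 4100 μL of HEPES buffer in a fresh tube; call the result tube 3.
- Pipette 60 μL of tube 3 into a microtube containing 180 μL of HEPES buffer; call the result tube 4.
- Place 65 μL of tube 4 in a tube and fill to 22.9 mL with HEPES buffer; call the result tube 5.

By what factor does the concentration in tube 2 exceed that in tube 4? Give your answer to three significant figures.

113

Step 1: 375 μL brought to 16.8 mL → factor 16800/375 = 44.8
Step 2: 24-fold → factor 24
Step 3: 0.15 mL + 4100 μL = 4.25 mL total → factor 4.25/0.15 = 28.333
Step 4: 60 μL + 180 μL = 240 μL total → factor 240/60 = 4
Dilution factor to tube 2 = 1075.2; to tube 4 = 1.2186 × 10^5
[tube 2]/[tube 4] = (factor to tube 4)/(factor to tube 2) = 1.2186 × 10^5/1075.2 = 113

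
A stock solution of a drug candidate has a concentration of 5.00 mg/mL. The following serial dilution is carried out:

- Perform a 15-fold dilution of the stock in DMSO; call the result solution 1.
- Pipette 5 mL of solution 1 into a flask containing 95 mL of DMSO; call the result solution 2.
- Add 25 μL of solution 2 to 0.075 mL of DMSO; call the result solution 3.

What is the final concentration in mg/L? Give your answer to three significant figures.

Step 1: 15-fold → factor 15
Step 2: 5 mL + 95 mL = 100 mL total → factor 100/5 = 20
Step 3: 25 μL + 0.075 mL = 100 μL total → factor 100/25 = 4
Overall dilution factor = 15 × 20 × 4 = 1200
Final = 5.00 mg/mL / 1200 = 0.004167 mg/mL = 4.17 mg/L

4.17 mg/L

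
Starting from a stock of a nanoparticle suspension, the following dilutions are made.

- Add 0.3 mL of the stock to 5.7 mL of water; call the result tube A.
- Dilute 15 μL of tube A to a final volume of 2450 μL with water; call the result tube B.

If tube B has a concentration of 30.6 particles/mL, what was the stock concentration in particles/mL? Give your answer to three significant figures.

Step 1: 0.3 mL + 5.7 mL = 6 mL total → factor 6/0.3 = 20
Step 2: 15 μL brought to 2450 μL → factor 2450/15 = 163.33
Overall dilution factor = 20 × 163.33 = 3266.7
Stock = 30.6 particles/mL × 3266.7 = 1.00 × 10^5 particles/mL

1.00 × 10^5 particles/mL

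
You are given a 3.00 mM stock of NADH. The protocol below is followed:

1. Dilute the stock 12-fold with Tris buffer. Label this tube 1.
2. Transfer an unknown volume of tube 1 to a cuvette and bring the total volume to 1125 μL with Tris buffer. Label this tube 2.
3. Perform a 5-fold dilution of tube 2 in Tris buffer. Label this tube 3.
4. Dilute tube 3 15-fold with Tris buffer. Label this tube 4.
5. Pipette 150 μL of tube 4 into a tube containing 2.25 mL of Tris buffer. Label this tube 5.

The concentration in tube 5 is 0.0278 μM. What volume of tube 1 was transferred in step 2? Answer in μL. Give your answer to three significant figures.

Step 1: 12-fold → factor 12
Step 2: v brought to 1125 μL → factor = 1125 μL/v
Step 3: 5-fold → factor 5
Step 4: 15-fold → factor 15
Step 5: 150 μL + 2.25 mL = 2400 μL total → factor 2400/150 = 16
Product of known-step factors = 14400
Overall factor = 3.00 mM / (0.0278 μM) = 1.0791 × 10^5
Step-2 factor = 1.0791 × 10^5 / 14400 = 7.494
v = 1125 μL / 7.494 = 150 μL

150 μL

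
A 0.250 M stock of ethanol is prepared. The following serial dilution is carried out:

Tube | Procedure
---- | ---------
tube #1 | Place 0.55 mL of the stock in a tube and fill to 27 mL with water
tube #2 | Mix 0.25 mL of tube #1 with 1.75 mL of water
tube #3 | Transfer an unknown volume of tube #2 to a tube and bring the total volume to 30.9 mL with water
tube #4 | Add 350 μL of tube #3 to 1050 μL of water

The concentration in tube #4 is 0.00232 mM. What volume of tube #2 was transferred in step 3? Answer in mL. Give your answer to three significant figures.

Step 1: 0.55 mL brought to 27 mL → factor 27/0.55 = 49.091
Step 2: 0.25 mL + 1.75 mL = 2 mL total → factor 2/0.25 = 8
Step 3: v brought to 30.9 mL → factor = 30.9 mL/v
Step 4: 350 μL + 1050 μL = 1400 μL total → factor 1400/350 = 4
Product of known-step factors = 1570.9
Overall factor = 0.250 M / (0.00232 mM) = 1.0776 × 10^5
Step-3 factor = 1.0776 × 10^5 / 1570.9 = 68.596
v = 30.9 mL / 68.596 = 0.450 mL

0.450 mL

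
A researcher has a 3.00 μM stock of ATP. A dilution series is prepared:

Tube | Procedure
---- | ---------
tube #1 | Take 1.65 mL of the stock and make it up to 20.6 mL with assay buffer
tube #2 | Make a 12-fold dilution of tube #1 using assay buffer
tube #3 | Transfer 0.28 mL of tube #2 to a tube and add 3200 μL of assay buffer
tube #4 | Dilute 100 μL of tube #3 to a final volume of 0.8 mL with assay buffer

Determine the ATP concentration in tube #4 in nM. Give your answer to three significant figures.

Step 1: 1.65 mL brought to 20.6 mL → factor 20.6/1.65 = 12.485
Step 2: 12-fold → factor 12
Step 3: 0.28 mL + 3200 μL = 3.48 mL total → factor 3.48/0.28 = 12.429
Step 4: 100 μL brought to 0.8 mL → factor 800/100 = 8
Overall dilution factor = 12.485 × 12 × 12.429 × 8 = 14896
Final = 3.00 μM / 14896 = 0.0002014 μM = 0.201 nM

0.201 nM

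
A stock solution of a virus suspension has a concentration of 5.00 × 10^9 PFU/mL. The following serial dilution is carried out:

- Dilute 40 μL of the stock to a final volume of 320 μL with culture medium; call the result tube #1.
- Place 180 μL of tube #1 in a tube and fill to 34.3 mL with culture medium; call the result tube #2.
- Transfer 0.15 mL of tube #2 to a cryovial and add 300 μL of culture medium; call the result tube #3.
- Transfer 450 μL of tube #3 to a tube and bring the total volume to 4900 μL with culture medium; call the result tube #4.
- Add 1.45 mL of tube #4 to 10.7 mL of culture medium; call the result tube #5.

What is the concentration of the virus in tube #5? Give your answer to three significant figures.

Step 1: 40 μL brought to 320 μL → factor 320/40 = 8
Step 2: 180 μL brought to 34.3 mL → factor 34300/180 = 190.56
Step 3: 0.15 mL + 300 μL = 0.45 mL total → factor 0.45/0.15 = 3
Step 4: 450 μL brought to 4900 μL → factor 4900/450 = 10.889
Step 5: 1.45 mL + 10.7 mL = 12.15 mL total → factor 12.15/1.45 = 8.3793
Overall dilution factor = 8 × 190.56 × 3 × 10.889 × 8.3793 = 4.1728 × 10^5
Final = 5.00 × 10^9 PFU/mL / 4.1728 × 10^5 = 1.20 × 10^4 PFU/mL

1.20 × 10^4 PFU/mL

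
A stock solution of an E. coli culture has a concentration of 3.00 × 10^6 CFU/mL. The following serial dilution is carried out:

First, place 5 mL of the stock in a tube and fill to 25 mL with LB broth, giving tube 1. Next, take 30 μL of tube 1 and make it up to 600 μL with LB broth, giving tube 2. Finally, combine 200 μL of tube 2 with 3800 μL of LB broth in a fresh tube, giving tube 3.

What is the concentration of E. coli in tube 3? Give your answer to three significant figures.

Step 1: 5 mL brought to 25 mL → factor 25/5 = 5
Step 2: 30 μL brought to 600 μL → factor 600/30 = 20
Step 3: 200 μL + 3800 μL = 4000 μL total → factor 4000/200 = 20
Overall dilution factor = 5 × 20 × 20 = 2000
Final = 3.00 × 10^6 CFU/mL / 2000 = 1.50 × 10^3 CFU/mL

1.50 × 10^3 CFU/mL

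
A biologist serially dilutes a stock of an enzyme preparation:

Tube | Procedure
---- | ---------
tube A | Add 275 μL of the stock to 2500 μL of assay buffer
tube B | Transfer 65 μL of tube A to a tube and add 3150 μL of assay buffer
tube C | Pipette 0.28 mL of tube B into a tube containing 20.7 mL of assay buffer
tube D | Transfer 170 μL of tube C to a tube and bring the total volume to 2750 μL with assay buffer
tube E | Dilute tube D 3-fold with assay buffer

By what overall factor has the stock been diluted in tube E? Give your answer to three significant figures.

1.81 × 10^6

Step 1: 275 μL + 2500 μL = 2775 μL total → factor 2775/275 = 10.091
Step 2: 65 μL + 3150 μL = 3215 μL total → factor 3215/65 = 49.462
Step 3: 0.28 mL + 20.7 mL = 20.98 mL total → factor 20.98/0.28 = 74.929
Step 4: 170 μL brought to 2750 μL → factor 2750/170 = 16.176
Step 5: 3-fold → factor 3
Overall dilution factor = 10.091 × 49.462 × 74.929 × 16.176 × 3 = 1.8149 × 10^6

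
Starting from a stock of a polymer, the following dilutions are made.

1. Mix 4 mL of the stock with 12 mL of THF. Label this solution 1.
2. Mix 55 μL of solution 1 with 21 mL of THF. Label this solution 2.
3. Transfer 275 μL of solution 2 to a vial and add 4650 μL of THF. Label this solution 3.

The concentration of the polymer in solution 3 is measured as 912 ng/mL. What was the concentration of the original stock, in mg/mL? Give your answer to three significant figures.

Step 1: 4 mL + 12 mL = 16 mL total → factor 16/4 = 4
Step 2: 55 μL + 21 mL = 21055 μL total → factor 21055/55 = 382.82
Step 3: 275 μL + 4650 μL = 4925 μL total → factor 4925/275 = 17.909
Overall dilution factor = 4 × 382.82 × 17.909 = 27424
Stock = 912 ng/mL × 27424 = 2.501 × 10^7 ng/mL = 25.0 mg/mL

25.0 mg/mL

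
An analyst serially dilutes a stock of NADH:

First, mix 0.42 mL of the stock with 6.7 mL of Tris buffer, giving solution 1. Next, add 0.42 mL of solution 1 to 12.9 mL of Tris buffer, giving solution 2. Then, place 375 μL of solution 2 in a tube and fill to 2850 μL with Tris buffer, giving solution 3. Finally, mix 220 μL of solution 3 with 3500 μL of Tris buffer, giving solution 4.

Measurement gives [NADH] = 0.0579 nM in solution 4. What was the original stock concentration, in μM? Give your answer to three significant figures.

4.00 μM

Step 1: 0.42 mL + 6.7 mL = 7.12 mL total → factor 7.12/0.42 = 16.952
Step 2: 0.42 mL + 12.9 mL = 13.32 mL total → factor 13.32/0.42 = 31.714
Step 3: 375 μL brought to 2850 μL → factor 2850/375 = 7.6
Step 4: 220 μL + 3500 μL = 3720 μL total → factor 3720/220 = 16.909
Overall dilution factor = 16.952 × 31.714 × 7.6 × 16.909 = 69091
Stock = 0.0579 nM × 69091 = 4000 nM = 4.00 μM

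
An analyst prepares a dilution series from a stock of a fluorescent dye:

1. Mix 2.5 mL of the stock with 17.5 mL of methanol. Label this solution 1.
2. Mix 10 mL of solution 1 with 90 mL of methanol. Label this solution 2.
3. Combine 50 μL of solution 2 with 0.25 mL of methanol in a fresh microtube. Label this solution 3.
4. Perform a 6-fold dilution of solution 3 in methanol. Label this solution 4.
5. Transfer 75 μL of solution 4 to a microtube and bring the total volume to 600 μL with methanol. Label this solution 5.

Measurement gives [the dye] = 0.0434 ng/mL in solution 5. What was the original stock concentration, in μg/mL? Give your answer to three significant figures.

Step 1: 2.5 mL + 17.5 mL = 20 mL total → factor 20/2.5 = 8
Step 2: 10 mL + 90 mL = 100 mL total → factor 100/10 = 10
Step 3: 50 μL + 0.25 mL = 300 μL total → factor 300/50 = 6
Step 4: 6-fold → factor 6
Step 5: 75 μL brought to 600 μL → factor 600/75 = 8
Overall dilution factor = 8 × 10 × 6 × 6 × 8 = 23040
Stock = 0.0434 ng/mL × 23040 = 999.9 ng/mL = 1.00 μg/mL

1.00 μg/mL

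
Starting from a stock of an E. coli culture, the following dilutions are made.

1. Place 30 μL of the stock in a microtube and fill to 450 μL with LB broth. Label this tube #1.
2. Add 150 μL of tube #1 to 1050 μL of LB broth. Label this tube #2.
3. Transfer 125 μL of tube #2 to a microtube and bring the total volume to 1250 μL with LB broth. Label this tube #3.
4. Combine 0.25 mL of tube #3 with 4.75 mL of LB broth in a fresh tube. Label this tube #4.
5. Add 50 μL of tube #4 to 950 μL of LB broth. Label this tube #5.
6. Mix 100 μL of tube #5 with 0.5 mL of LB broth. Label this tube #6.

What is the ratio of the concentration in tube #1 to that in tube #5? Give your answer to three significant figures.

3.20 × 10^4

Step 1: 30 μL brought to 450 μL → factor 450/30 = 15
Step 2: 150 μL + 1050 μL = 1200 μL total → factor 1200/150 = 8
Step 3: 125 μL brought to 1250 μL → factor 1250/125 = 10
Step 4: 0.25 mL + 4.75 mL = 5 mL total → factor 5/0.25 = 20
Step 5: 50 μL + 950 μL = 1000 μL total → factor 1000/50 = 20
Dilution factor to tube #1 = 15; to tube #5 = 4.8 × 10^5
[tube #1]/[tube #5] = (factor to tube #5)/(factor to tube #1) = 4.8 × 10^5/15 = 3.20 × 10^4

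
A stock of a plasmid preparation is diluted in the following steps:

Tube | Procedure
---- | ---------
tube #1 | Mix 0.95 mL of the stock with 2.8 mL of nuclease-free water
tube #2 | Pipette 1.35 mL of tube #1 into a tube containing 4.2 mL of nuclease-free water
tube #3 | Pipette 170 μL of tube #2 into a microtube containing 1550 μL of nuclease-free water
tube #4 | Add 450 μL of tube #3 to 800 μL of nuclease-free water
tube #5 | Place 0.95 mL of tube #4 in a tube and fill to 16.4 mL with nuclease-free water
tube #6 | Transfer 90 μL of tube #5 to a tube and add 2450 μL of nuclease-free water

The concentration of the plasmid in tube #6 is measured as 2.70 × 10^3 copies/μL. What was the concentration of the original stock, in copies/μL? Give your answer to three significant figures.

Step 1: 0.95 mL + 2.8 mL = 3.75 mL total → factor 3.75/0.95 = 3.9474
Step 2: 1.35 mL + 4.2 mL = 5.55 mL total → factor 5.55/1.35 = 4.1111
Step 3: 170 μL + 1550 μL = 1720 μL total → factor 1720/170 = 10.118
Step 4: 450 μL + 800 μL = 1250 μL total → factor 1250/450 = 2.7778
Step 5: 0.95 mL brought to 16.4 mL → factor 16.4/0.95 = 17.263
Step 6: 90 μL + 2450 μL = 2540 μL total → factor 2540/90 = 28.222
Overall dilution factor = 3.9474 × 4.1111 × 10.118 × 2.7778 × 17.263 × 28.222 = 2.2221 × 10^5
Stock = 2.70 × 10^3 copies/μL × 2.2221 × 10^5 = 6.00 × 10^8 copies/μL

6.00 × 10^8 copies/μL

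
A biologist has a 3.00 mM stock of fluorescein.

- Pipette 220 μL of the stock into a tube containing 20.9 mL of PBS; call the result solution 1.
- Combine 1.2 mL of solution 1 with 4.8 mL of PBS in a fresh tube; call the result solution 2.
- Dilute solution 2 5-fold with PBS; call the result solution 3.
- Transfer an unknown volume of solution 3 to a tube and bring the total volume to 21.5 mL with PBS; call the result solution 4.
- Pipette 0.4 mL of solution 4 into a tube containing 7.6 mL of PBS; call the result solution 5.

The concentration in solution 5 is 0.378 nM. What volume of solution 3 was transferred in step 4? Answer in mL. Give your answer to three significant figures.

0.130 mL

Step 1: 220 μL + 20.9 mL = 21120 μL total → factor 21120/220 = 96
Step 2: 1.2 mL + 4.8 mL = 6 mL total → factor 6/1.2 = 5
Step 3: 5-fold → factor 5
Step 4: v brought to 21.5 mL → factor = 21.5 mL/v
Step 5: 0.4 mL + 7.6 mL = 8 mL total → factor 8/0.4 = 20
Product of known-step factors = 48000
Overall factor = 3.00 mM / (0.378 nM) = 7.9365 × 10^6
Step-4 factor = 7.9365 × 10^6 / 48000 = 165.34
v = 21.5 mL / 165.34 = 0.130 mL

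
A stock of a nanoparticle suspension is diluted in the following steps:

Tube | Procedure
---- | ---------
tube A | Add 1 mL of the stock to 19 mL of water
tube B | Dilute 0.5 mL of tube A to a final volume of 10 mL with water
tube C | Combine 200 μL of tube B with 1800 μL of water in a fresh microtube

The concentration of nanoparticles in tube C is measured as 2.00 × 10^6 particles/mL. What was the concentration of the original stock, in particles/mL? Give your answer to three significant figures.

8.00 × 10^9 particles/mL

Step 1: 1 mL + 19 mL = 20 mL total → factor 20/1 = 20
Step 2: 0.5 mL brought to 10 mL → factor 10/0.5 = 20
Step 3: 200 μL + 1800 μL = 2000 μL total → factor 2000/200 = 10
Overall dilution factor = 20 × 20 × 10 = 4000
Stock = 2.00 × 10^6 particles/mL × 4000 = 8.00 × 10^9 particles/mL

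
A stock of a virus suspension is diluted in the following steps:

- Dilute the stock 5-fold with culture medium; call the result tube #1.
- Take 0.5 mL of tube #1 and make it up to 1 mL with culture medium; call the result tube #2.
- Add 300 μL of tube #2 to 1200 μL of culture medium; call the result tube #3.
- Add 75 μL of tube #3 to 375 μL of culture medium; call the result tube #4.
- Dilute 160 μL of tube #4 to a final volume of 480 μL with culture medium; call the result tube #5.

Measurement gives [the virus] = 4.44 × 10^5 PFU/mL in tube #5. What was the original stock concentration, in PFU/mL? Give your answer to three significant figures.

4.00 × 10^8 PFU/mL

Step 1: 5-fold → factor 5
Step 2: 0.5 mL brought to 1 mL → factor 1/0.5 = 2
Step 3: 300 μL + 1200 μL = 1500 μL total → factor 1500/300 = 5
Step 4: 75 μL + 375 μL = 450 μL total → factor 450/75 = 6
Step 5: 160 μL brought to 480 μL → factor 480/160 = 3
Overall dilution factor = 5 × 2 × 5 × 6 × 3 = 900
Stock = 4.44 × 10^5 PFU/mL × 900 = 4.00 × 10^8 PFU/mL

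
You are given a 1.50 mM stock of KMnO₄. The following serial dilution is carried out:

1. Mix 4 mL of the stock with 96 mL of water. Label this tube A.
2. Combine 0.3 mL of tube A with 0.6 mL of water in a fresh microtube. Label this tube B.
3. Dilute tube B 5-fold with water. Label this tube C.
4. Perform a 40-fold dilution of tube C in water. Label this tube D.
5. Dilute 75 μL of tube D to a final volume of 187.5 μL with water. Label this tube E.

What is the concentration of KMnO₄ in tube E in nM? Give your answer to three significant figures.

40.0 nM

Step 1: 4 mL + 96 mL = 100 mL total → factor 100/4 = 25
Step 2: 0.3 mL + 0.6 mL = 0.9 mL total → factor 0.9/0.3 = 3
Step 3: 5-fold → factor 5
Step 4: 40-fold → factor 40
Step 5: 75 μL brought to 187.5 μL → factor 187.5/75 = 2.5
Overall dilution factor = 25 × 3 × 5 × 40 × 2.5 = 37500
Final = 1.50 mM / 37500 = 4.000 × 10^-5 mM = 40.0 nM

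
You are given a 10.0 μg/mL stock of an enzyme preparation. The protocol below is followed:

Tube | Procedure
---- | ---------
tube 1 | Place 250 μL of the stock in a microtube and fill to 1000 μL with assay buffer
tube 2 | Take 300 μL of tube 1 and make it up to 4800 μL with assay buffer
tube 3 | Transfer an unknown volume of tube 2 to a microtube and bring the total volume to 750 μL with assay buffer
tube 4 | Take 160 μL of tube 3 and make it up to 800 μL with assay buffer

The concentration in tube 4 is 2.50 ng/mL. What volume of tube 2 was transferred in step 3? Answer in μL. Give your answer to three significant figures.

Step 1: 250 μL brought to 1000 μL → factor 1000/250 = 4
Step 2: 300 μL brought to 4800 μL → factor 4800/300 = 16
Step 3: v brought to 750 μL → factor = 750 μL/v
Step 4: 160 μL brought to 800 μL → factor 800/160 = 5
Product of known-step factors = 320
Overall factor = 10.0 μg/mL / (2.50 ng/mL) = 4000
Step-3 factor = 4000 / 320 = 12.5
v = 750 μL / 12.5 = 60.0 μL

60.0 μL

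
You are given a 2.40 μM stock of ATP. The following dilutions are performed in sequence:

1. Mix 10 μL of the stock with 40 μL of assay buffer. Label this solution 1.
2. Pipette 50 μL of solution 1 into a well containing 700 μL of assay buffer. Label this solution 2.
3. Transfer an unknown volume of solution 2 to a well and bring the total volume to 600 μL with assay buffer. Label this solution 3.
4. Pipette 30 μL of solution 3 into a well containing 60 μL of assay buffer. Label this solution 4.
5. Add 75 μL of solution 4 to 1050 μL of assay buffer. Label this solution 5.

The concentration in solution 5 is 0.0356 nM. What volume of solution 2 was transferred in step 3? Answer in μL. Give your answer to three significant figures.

30.0 μL

Step 1: 10 μL + 40 μL = 50 μL total → factor 50/10 = 5
Step 2: 50 μL + 700 μL = 750 μL total → factor 750/50 = 15
Step 3: v brought to 600 μL → factor = 600 μL/v
Step 4: 30 μL + 60 μL = 90 μL total → factor 90/30 = 3
Step 5: 75 μL + 1050 μL = 1125 μL total → factor 1125/75 = 15
Product of known-step factors = 3375
Overall factor = 2.40 μM / (0.0356 nM) = 67416
Step-3 factor = 67416 / 3375 = 19.975
v = 600 μL / 19.975 = 30.0 μL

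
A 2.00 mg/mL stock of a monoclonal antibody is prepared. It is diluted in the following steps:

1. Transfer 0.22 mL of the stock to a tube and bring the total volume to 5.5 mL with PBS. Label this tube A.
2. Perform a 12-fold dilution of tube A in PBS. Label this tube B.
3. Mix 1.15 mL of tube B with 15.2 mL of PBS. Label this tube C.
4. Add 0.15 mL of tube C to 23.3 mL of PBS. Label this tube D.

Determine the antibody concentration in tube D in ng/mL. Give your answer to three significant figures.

3.00 ng/mL

Step 1: 0.22 mL brought to 5.5 mL → factor 5.5/0.22 = 25
Step 2: 12-fold → factor 12
Step 3: 1.15 mL + 15.2 mL = 16.35 mL total → factor 16.35/1.15 = 14.217
Step 4: 0.15 mL + 23.3 mL = 23.45 mL total → factor 23.45/0.15 = 156.33
Overall dilution factor = 25 × 12 × 14.217 × 156.33 = 6.668 × 10^5
Final = 2.00 mg/mL / 6.668 × 10^5 = 2.999 × 10^-6 mg/mL = 3.00 ng/mL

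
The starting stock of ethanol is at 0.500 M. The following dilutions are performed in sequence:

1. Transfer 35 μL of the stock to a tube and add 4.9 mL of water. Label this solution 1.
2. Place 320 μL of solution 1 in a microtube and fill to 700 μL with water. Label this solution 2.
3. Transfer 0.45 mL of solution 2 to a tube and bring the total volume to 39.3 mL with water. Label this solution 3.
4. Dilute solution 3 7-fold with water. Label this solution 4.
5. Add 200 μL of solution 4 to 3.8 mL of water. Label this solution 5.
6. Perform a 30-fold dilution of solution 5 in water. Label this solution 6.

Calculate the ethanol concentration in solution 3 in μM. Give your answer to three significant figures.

18.6 μM

Step 1: 35 μL + 4.9 mL = 4935 μL total → factor 4935/35 = 141
Step 2: 320 μL brought to 700 μL → factor 700/320 = 2.1875
Step 3: 0.45 mL brought to 39.3 mL → factor 39.3/0.45 = 87.333
Dilution factor through solution 3 = 141 × 2.1875 × 87.333 = 26937
[solution 3] = 0.500 M / 26937 = 1.856 × 10^-5 M = 18.6 μM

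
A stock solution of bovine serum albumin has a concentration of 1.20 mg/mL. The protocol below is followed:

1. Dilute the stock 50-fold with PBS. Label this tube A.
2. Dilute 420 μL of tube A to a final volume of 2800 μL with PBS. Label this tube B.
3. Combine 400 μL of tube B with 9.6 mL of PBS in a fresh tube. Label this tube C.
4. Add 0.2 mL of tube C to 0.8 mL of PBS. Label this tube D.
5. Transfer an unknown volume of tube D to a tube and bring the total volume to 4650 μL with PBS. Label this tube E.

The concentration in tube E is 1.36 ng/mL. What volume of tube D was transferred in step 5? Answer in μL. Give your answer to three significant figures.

220 μL

Step 1: 50-fold → factor 50
Step 2: 420 μL brought to 2800 μL → factor 2800/420 = 6.6667
Step 3: 400 μL + 9.6 mL = 10000 μL total → factor 10000/400 = 25
Step 4: 0.2 mL + 0.8 mL = 1 mL total → factor 1/0.2 = 5
Step 5: v brought to 4650 μL → factor = 4650 μL/v
Product of known-step factors = 41667
Overall factor = 1.20 mg/mL / (1.36 ng/mL) = 8.8235 × 10^5
Step-5 factor = 8.8235 × 10^5 / 41667 = 21.176
v = 4650 μL / 21.176 = 220 μL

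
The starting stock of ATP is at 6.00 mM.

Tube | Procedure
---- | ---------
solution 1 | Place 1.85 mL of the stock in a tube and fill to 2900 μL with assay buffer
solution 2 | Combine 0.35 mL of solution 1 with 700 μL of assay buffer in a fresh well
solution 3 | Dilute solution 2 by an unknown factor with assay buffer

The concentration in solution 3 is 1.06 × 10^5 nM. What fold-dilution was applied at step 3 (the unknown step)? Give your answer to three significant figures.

12.0-fold

Step 1: 1.85 mL brought to 2900 μL → factor 2.9/1.85 = 1.5676
Step 2: 0.35 mL + 700 μL = 1.05 mL total → factor 1.05/0.35 = 3
Step 3: unknown factor x
Product of known-step factors = 4.7027
Overall factor = 6.00 mM / (1.06 × 10^5 nM) = 56.604
x = 56.604 / 4.7027 = 12.0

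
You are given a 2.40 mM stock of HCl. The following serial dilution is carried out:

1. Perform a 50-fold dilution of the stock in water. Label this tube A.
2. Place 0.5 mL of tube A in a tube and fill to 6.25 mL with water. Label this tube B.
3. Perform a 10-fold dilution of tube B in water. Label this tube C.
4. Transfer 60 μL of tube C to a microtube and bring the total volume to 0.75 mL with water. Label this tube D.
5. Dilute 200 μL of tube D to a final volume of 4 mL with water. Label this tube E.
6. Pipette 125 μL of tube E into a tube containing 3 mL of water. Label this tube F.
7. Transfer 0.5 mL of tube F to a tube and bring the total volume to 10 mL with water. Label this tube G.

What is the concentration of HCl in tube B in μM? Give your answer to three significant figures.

3.84 μM

Step 1: 50-fold → factor 50
Step 2: 0.5 mL brought to 6.25 mL → factor 6.25/0.5 = 12.5
Dilution factor through tube B = 50 × 12.5 = 625
[tube B] = 2.40 mM / 625 = 0.003840 mM = 3.84 μM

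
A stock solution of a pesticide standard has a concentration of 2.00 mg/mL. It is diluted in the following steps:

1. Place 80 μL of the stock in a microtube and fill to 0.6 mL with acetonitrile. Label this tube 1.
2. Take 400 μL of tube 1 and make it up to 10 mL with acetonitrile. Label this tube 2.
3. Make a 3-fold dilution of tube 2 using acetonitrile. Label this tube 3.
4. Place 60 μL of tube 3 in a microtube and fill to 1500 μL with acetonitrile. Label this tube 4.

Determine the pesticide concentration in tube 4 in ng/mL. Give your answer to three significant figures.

142 ng/mL

Step 1: 80 μL brought to 0.6 mL → factor 600/80 = 7.5
Step 2: 400 μL brought to 10 mL → factor 10000/400 = 25
Step 3: 3-fold → factor 3
Step 4: 60 μL brought to 1500 μL → factor 1500/60 = 25
Overall dilution factor = 7.5 × 25 × 3 × 25 = 14062
Final = 2.00 mg/mL / 14062 = 0.0001422 mg/mL = 142 ng/mL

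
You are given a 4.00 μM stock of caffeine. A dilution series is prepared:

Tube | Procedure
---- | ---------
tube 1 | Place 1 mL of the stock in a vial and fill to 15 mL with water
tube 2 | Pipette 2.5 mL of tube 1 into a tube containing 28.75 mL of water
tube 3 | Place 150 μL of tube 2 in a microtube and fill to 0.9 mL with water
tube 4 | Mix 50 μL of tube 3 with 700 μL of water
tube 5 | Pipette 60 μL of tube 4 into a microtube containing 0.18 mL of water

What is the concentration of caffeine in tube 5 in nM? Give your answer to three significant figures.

Step 1: 1 mL brought to 15 mL → factor 15/1 = 15
Step 2: 2.5 mL + 28.75 mL = 31.25 mL total → factor 31.25/2.5 = 12.5
Step 3: 150 μL brought to 0.9 mL → factor 900/150 = 6
Step 4: 50 μL + 700 μL = 750 μL total → factor 750/50 = 15
Step 5: 60 μL + 0.18 mL = 240 μL total → factor 240/60 = 4
Overall dilution factor = 15 × 12.5 × 6 × 15 × 4 = 67500
Final = 4.00 μM / 67500 = 5.926 × 10^-5 μM = 0.0593 nM

0.0593 nM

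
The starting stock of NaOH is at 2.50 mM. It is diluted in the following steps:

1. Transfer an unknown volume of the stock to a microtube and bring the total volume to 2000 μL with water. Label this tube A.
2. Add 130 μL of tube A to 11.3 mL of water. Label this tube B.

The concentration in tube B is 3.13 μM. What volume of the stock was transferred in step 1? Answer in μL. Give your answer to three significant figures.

220 μL

Step 1: v brought to 2000 μL → factor = 2000 μL/v
Step 2: 130 μL + 11.3 mL = 11430 μL total → factor 11430/130 = 87.923
Product of known-step factors = 87.923
Overall factor = 2.50 mM / (3.13 μM) = 798.72
Step-1 factor = 798.72 / 87.923 = 9.0843
v = 2000 μL / 9.0843 = 220 μL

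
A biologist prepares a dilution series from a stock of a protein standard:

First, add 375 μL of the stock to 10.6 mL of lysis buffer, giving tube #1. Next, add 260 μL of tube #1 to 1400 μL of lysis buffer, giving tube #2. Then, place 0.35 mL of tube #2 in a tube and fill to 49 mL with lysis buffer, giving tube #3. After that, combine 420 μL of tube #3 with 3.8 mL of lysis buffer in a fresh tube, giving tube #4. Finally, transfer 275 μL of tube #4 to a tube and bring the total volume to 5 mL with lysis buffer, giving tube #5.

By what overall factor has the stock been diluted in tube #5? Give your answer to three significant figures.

Step 1: 375 μL + 10.6 mL = 10975 μL total → factor 10975/375 = 29.267
Step 2: 260 μL + 1400 μL = 1660 μL total → factor 1660/260 = 6.3846
Step 3: 0.35 mL brought to 49 mL → factor 49/0.35 = 140
Step 4: 420 μL + 3.8 mL = 4220 μL total → factor 4220/420 = 10.048
Step 5: 275 μL brought to 5 mL → factor 5000/275 = 18.182
Overall dilution factor = 29.267 × 6.3846 × 140 × 10.048 × 18.182 = 4.779 × 10^6

4.78 × 10^6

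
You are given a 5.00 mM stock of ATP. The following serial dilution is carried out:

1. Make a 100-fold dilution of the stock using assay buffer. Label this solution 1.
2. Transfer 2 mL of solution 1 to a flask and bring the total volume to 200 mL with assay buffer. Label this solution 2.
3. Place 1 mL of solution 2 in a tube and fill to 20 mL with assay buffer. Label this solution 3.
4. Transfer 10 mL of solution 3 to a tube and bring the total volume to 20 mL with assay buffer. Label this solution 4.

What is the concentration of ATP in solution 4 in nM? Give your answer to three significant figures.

Step 1: 100-fold → factor 100
Step 2: 2 mL brought to 200 mL → factor 200/2 = 100
Step 3: 1 mL brought to 20 mL → factor 20/1 = 20
Step 4: 10 mL brought to 20 mL → factor 20/10 = 2
Overall dilution factor = 100 × 100 × 20 × 2 = 4 × 10^5
Final = 5.00 mM / 4 × 10^5 = 1.250 × 10^-5 mM = 12.5 nM

12.5 nM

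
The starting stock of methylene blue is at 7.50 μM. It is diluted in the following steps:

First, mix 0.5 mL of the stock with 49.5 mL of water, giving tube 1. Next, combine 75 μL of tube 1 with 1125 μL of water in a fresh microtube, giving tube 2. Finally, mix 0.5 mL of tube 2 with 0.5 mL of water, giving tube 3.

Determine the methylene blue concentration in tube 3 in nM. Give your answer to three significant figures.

Step 1: 0.5 mL + 49.5 mL = 50 mL total → factor 50/0.5 = 100
Step 2: 75 μL + 1125 μL = 1200 μL total → factor 1200/75 = 16
Step 3: 0.5 mL + 0.5 mL = 1 mL total → factor 1/0.5 = 2
Overall dilution factor = 100 × 16 × 2 = 3200
Final = 7.50 μM / 3200 = 0.002344 μM = 2.34 nM

2.34 nM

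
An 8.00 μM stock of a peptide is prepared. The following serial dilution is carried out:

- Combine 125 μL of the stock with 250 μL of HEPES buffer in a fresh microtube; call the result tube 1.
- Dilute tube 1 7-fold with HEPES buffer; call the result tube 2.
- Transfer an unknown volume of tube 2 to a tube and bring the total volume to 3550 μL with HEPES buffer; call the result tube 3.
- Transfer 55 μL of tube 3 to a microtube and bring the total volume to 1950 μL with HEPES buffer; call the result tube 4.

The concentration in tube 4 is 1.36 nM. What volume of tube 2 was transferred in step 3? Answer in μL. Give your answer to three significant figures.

Step 1: 125 μL + 250 μL = 375 μL total → factor 375/125 = 3
Step 2: 7-fold → factor 7
Step 3: v brought to 3550 μL → factor = 3550 μL/v
Step 4: 55 μL brought to 1950 μL → factor 1950/55 = 35.455
Product of known-step factors = 744.55
Overall factor = 8.00 μM / (1.36 nM) = 5882.4
Step-3 factor = 5882.4 / 744.55 = 7.9006
v = 3550 μL / 7.9006 = 449 μL

449 μL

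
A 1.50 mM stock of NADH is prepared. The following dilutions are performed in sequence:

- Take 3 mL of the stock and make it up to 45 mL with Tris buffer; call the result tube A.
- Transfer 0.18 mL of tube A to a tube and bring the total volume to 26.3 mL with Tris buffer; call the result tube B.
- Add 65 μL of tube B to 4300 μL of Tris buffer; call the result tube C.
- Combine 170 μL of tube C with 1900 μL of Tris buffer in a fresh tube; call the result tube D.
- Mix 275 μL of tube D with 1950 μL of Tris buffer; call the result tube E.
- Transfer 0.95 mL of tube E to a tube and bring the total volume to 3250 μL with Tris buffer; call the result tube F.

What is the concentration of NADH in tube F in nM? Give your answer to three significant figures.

Step 1: 3 mL brought to 45 mL → factor 45/3 = 15
Step 2: 0.18 mL brought to 26.3 mL → factor 26.3/0.18 = 146.11
Step 3: 65 μL + 4300 μL = 4365 μL total → factor 4365/65 = 67.154
Step 4: 170 μL + 1900 μL = 2070 μL total → factor 2070/170 = 12.176
Step 5: 275 μL + 1950 μL = 2225 μL total → factor 2225/275 = 8.0909
Step 6: 0.95 mL brought to 3250 μL → factor 3.25/0.95 = 3.4211
Overall dilution factor = 15 × 146.11 × 67.154 × 12.176 × 8.0909 × 3.4211 = 4.9605 × 10^7
Final = 1.50 mM / 4.9605 × 10^7 = 3.024 × 10^-8 mM = 0.0302 nM

0.0302 nM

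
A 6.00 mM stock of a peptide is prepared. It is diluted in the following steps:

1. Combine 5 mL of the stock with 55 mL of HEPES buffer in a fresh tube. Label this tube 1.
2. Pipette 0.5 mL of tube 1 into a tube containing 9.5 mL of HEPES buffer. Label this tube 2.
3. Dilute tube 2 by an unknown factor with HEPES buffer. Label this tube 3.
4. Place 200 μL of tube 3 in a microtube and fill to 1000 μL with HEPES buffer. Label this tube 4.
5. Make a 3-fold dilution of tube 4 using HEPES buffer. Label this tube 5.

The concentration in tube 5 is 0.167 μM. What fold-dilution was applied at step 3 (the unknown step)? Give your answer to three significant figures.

Step 1: 5 mL + 55 mL = 60 mL total → factor 60/5 = 12
Step 2: 0.5 mL + 9.5 mL = 10 mL total → factor 10/0.5 = 20
Step 3: unknown factor x
Step 4: 200 μL brought to 1000 μL → factor 1000/200 = 5
Step 5: 3-fold → factor 3
Product of known-step factors = 3600
Overall factor = 6.00 mM / (0.167 μM) = 35928
x = 35928 / 3600 = 9.98

9.98-fold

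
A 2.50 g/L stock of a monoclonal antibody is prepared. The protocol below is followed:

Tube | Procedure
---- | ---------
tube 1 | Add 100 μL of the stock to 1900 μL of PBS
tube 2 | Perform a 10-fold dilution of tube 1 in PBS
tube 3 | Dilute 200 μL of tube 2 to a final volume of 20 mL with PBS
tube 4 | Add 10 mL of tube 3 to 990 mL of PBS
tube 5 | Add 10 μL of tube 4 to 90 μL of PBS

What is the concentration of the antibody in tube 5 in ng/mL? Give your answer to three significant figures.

0.125 ng/mL

Step 1: 100 μL + 1900 μL = 2000 μL total → factor 2000/100 = 20
Step 2: 10-fold → factor 10
Step 3: 200 μL brought to 20 mL → factor 20000/200 = 100
Step 4: 10 mL + 990 mL = 1000 mL total → factor 1000/10 = 100
Step 5: 10 μL + 90 μL = 100 μL total → factor 100/10 = 10
Overall dilution factor = 20 × 10 × 100 × 100 × 10 = 2 × 10^7
Final = 2.50 g/L / 2 × 10^7 = 1.250 × 10^-7 g/L = 0.125 ng/mL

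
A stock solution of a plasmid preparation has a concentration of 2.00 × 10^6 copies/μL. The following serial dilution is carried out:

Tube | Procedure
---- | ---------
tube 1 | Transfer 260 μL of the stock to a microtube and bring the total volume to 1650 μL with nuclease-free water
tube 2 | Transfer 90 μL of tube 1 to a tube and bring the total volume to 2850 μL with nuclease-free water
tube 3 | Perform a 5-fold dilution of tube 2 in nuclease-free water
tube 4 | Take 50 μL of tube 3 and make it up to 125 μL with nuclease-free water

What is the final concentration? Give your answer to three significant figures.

Step 1: 260 μL brought to 1650 μL → factor 1650/260 = 6.3462
Step 2: 90 μL brought to 2850 μL → factor 2850/90 = 31.667
Step 3: 5-fold → factor 5
Step 4: 50 μL brought to 125 μL → factor 125/50 = 2.5
Overall dilution factor = 6.3462 × 31.667 × 5 × 2.5 = 2512
Final = 2.00 × 10^6 copies/μL / 2512 = 796 copies/μL

796 copies/μL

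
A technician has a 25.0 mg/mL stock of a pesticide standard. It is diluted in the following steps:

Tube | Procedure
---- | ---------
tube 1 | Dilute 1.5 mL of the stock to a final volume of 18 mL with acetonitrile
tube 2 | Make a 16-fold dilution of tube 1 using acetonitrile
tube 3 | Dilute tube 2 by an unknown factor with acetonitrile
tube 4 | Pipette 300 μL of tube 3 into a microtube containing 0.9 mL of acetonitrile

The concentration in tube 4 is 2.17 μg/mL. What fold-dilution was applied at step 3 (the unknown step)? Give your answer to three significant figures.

15.0-fold

Step 1: 1.5 mL brought to 18 mL → factor 18/1.5 = 12
Step 2: 16-fold → factor 16
Step 3: unknown factor x
Step 4: 300 μL + 0.9 mL = 1200 μL total → factor 1200/300 = 4
Product of known-step factors = 768
Overall factor = 25.0 mg/mL / (2.17 μg/mL) = 11521
x = 11521 / 768 = 15.0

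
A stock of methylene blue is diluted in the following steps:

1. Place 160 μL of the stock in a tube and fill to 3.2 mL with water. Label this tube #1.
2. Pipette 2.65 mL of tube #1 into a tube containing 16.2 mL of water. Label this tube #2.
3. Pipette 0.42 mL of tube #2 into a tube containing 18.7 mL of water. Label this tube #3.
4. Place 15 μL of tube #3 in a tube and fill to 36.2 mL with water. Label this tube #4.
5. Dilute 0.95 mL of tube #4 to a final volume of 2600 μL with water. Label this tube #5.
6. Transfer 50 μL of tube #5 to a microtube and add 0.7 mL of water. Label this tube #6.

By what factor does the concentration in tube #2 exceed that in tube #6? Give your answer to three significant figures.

Step 1: 160 μL brought to 3.2 mL → factor 3200/160 = 20
Step 2: 2.65 mL + 16.2 mL = 18.85 mL total → factor 18.85/2.65 = 7.1132
Step 3: 0.42 mL + 18.7 mL = 19.12 mL total → factor 19.12/0.42 = 45.524
Step 4: 15 μL brought to 36.2 mL → factor 36200/15 = 2413.3
Step 5: 0.95 mL brought to 2600 μL → factor 2.6/0.95 = 2.7368
Step 6: 50 μL + 0.7 mL = 750 μL total → factor 750/50 = 15
Dilution factor to tube #2 = 142.26; to tube #6 = 6.4164 × 10^8
[tube #2]/[tube #6] = (factor to tube #6)/(factor to tube #2) = 6.4164 × 10^8/142.26 = 4.51 × 10^6

4.51 × 10^6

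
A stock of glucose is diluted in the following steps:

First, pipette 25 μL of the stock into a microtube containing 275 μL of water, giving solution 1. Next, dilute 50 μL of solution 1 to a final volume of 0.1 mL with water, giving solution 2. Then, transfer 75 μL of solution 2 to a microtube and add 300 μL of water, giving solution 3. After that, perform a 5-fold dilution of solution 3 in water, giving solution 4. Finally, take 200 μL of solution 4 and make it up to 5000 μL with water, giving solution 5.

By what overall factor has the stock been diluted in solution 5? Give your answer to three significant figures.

Step 1: 25 μL + 275 μL = 300 μL total → factor 300/25 = 12
Step 2: 50 μL brought to 0.1 mL → factor 100/50 = 2
Step 3: 75 μL + 300 μL = 375 μL total → factor 375/75 = 5
Step 4: 5-fold → factor 5
Step 5: 200 μL brought to 5000 μL → factor 5000/200 = 25
Overall dilution factor = 12 × 2 × 5 × 5 × 25 = 15000

1.50 × 10^4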